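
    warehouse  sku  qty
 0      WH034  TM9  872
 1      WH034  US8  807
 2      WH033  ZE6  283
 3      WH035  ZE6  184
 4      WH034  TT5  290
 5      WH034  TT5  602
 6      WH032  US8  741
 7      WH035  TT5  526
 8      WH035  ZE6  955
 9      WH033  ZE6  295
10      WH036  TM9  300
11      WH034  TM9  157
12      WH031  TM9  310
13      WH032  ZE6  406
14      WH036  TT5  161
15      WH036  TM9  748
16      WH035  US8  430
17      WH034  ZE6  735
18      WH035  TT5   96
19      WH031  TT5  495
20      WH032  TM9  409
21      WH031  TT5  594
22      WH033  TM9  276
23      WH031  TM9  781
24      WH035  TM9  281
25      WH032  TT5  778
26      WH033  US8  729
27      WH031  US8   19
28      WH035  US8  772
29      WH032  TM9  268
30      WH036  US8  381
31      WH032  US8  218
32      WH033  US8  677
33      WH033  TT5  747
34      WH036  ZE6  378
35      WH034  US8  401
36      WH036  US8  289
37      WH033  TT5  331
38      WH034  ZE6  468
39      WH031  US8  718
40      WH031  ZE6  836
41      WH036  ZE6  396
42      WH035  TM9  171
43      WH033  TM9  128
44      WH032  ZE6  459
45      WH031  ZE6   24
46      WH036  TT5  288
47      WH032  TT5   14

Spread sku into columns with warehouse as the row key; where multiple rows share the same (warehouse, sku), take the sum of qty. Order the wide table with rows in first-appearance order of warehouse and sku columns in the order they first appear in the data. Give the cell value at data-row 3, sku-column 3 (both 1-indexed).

1139

With rows in first-appearance order of warehouse, row 3 is warehouse=WH035. sku columns in first-appearance order: TM9, US8, ZE6, TT5; column 3 is ZE6.
Long rows with warehouse=WH035, sku=ZE6: 184 + 955 = 1139.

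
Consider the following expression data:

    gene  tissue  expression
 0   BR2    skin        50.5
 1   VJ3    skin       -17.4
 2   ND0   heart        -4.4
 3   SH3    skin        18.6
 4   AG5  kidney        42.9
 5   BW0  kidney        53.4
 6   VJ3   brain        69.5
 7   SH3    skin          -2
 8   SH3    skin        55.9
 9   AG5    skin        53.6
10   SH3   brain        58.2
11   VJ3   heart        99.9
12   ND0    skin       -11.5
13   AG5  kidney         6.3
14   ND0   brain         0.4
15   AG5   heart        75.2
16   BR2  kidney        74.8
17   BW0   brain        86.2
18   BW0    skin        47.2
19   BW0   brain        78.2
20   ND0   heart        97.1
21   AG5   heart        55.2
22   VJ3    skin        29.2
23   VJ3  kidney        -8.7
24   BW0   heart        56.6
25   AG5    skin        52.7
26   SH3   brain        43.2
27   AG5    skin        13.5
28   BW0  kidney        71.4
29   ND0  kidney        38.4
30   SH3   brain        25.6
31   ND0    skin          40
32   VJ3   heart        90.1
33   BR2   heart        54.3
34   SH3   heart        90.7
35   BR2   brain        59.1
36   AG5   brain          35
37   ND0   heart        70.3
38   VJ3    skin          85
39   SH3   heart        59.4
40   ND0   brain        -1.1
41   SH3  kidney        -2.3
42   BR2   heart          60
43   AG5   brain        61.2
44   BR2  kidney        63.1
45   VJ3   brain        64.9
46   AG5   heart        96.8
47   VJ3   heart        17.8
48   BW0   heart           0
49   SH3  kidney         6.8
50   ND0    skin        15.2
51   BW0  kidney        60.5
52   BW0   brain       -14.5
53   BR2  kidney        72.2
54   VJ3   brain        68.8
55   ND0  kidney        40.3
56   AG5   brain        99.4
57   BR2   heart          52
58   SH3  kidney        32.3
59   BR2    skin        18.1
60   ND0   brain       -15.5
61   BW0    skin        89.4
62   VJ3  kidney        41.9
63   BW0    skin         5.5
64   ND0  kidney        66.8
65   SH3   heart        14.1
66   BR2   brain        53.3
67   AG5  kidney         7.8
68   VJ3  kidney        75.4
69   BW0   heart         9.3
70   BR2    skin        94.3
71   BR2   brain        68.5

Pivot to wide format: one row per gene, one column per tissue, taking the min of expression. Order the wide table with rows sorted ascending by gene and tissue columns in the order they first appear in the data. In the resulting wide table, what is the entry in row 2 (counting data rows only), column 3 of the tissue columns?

63.1

With rows sorted ascending by gene, row 2 is gene=BR2. tissue columns in first-appearance order: skin, heart, kidney, brain; column 3 is kidney.
Long rows with gene=BR2, tissue=kidney: min(74.8, 63.1, 72.2) = 63.1.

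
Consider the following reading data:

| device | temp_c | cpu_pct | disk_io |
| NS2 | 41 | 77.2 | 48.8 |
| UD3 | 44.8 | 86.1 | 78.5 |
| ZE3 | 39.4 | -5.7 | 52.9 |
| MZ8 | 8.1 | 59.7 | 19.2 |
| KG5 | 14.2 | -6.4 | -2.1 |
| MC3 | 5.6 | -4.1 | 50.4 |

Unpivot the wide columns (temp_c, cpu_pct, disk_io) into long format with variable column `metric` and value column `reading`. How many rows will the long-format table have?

6 device values × 3 melted columns = 18 rows.

18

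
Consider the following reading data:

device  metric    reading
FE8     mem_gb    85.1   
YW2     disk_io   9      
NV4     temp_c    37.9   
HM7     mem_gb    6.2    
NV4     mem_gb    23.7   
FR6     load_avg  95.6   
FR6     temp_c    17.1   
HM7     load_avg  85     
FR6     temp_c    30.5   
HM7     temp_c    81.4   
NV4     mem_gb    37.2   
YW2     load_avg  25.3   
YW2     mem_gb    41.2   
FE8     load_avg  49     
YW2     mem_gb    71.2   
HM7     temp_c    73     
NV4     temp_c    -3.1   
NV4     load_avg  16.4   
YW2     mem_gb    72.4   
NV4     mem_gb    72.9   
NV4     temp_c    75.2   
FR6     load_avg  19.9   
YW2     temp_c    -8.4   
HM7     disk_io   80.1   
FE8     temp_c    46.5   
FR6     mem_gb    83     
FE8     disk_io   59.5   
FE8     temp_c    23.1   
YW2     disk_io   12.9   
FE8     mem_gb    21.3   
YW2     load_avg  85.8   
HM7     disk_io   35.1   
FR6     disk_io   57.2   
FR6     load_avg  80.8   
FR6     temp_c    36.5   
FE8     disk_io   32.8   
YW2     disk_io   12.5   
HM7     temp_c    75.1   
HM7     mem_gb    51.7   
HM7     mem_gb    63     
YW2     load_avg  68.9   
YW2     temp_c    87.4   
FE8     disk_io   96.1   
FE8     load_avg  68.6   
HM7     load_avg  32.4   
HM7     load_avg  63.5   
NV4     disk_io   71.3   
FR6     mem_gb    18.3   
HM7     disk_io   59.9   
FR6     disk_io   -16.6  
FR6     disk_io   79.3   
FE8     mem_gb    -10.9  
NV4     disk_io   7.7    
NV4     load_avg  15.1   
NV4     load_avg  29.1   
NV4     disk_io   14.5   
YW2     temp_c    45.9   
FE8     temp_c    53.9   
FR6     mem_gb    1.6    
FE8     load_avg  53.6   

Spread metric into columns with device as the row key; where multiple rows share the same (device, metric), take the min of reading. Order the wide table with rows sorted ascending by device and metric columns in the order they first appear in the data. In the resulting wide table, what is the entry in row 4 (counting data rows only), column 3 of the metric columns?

With rows sorted ascending by device, row 4 is device=NV4. metric columns in first-appearance order: mem_gb, disk_io, temp_c, load_avg; column 3 is temp_c.
Long rows with device=NV4, metric=temp_c: min(37.9, -3.1, 75.2) = -3.1.

-3.1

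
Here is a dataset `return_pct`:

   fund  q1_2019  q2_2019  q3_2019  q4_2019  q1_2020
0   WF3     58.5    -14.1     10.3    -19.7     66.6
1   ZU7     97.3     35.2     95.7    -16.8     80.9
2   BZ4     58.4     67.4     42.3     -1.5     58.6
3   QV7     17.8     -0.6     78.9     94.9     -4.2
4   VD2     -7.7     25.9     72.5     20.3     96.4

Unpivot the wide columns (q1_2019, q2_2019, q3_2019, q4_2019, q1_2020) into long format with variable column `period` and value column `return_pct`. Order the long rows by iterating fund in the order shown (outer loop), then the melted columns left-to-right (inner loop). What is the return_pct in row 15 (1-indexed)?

25 rows total (5 × 5). Row 15: index ⌊(15-1)/5⌋ = 2 into fund → BZ4; (15-1) mod 5 = 4 into the melted columns → q1_2020.
So row 15 is (BZ4, q1_2020, 58.6); return_pct = 58.6.

58.6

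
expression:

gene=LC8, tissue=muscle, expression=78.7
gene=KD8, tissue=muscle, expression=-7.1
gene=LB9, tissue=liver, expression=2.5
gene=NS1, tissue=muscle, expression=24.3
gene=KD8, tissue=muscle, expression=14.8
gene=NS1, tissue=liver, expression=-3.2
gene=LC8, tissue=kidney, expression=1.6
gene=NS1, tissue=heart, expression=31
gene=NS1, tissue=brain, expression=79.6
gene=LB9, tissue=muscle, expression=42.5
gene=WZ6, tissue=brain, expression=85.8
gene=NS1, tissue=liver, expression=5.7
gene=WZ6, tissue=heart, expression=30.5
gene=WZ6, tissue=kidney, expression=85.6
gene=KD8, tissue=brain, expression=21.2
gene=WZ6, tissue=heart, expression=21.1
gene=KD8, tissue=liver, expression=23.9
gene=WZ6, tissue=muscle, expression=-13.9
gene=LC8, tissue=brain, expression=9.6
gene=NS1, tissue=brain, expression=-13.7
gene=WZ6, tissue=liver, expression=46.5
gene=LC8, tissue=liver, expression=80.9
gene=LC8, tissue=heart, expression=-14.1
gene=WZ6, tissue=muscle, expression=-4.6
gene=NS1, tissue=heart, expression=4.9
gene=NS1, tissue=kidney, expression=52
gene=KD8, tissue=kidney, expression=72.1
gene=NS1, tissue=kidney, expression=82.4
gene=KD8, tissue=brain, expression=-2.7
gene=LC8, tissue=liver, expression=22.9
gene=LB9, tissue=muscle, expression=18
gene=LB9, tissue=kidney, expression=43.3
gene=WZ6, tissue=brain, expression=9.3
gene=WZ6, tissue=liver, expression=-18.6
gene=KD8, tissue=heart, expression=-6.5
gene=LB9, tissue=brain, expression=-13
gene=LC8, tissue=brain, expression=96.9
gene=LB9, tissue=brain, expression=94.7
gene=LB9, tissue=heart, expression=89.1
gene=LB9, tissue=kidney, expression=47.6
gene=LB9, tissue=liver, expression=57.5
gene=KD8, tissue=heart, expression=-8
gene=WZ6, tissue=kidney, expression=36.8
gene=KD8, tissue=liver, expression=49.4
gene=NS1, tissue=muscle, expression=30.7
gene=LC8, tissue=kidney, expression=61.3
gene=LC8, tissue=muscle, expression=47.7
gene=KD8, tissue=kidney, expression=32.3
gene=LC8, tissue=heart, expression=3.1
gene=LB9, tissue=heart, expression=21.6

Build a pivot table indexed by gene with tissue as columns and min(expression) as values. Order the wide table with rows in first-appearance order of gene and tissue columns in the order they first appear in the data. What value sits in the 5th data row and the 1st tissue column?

-13.9

With rows in first-appearance order of gene, row 5 is gene=WZ6. tissue columns in first-appearance order: muscle, liver, kidney, heart, brain; column 1 is muscle.
Long rows with gene=WZ6, tissue=muscle: min(-13.9, -4.6) = -13.9.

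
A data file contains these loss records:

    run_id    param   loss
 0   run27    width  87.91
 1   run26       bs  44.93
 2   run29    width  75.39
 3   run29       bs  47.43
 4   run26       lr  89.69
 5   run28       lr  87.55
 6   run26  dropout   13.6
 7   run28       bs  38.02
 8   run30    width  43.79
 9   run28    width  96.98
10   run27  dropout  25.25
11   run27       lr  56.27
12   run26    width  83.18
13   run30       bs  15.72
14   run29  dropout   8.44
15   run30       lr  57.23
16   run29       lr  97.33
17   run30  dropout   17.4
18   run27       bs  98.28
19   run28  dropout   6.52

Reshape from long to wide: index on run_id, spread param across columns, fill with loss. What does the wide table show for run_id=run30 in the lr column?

57.23

Wide layout: rows indexed by run_id, columns are the 4 distinct param values (width, bs, lr, dropout).
Cell (run_id=run30, param=lr) draws from the long row where run_id=run30 and param=lr, which has loss=57.23.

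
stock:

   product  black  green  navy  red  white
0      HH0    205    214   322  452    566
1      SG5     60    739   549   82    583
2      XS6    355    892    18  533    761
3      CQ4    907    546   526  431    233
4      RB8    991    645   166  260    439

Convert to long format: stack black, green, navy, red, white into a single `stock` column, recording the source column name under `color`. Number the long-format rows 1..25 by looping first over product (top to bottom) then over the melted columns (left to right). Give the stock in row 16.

907

25 rows total (5 × 5). Row 16: index ⌊(16-1)/5⌋ = 3 into product → CQ4; (16-1) mod 5 = 0 into the melted columns → black.
So row 16 is (CQ4, black, 907); stock = 907.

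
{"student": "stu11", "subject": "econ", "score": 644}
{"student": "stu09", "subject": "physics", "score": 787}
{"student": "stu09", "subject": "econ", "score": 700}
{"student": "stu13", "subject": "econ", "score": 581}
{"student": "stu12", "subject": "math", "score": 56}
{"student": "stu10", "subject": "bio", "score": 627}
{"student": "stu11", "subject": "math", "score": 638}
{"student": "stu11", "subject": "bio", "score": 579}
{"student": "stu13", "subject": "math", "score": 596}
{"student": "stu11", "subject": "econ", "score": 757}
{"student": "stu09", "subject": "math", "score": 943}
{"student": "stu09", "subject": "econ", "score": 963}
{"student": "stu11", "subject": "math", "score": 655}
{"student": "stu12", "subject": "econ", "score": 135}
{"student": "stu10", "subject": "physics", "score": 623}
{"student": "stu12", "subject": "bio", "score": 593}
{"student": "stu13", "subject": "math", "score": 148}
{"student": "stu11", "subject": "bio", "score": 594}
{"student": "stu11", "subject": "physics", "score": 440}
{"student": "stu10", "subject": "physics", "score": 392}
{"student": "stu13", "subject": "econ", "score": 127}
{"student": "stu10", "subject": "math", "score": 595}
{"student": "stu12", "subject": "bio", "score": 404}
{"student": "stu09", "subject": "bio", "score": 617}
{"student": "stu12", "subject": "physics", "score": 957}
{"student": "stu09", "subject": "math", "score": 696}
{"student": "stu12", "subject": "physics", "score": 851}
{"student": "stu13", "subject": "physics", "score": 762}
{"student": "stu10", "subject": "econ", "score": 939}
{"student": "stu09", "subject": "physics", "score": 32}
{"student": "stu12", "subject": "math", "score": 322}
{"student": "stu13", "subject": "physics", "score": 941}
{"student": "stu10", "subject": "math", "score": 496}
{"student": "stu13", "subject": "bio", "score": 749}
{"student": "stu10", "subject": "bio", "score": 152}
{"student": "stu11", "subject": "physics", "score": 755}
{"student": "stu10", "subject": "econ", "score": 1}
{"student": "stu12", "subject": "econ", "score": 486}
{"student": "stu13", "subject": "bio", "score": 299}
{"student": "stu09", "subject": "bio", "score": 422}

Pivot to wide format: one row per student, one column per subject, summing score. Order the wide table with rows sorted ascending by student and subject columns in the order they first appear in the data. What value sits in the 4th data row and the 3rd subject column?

378

With rows sorted ascending by student, row 4 is student=stu12. subject columns in first-appearance order: econ, physics, math, bio; column 3 is math.
Long rows with student=stu12, subject=math: 56 + 322 = 378.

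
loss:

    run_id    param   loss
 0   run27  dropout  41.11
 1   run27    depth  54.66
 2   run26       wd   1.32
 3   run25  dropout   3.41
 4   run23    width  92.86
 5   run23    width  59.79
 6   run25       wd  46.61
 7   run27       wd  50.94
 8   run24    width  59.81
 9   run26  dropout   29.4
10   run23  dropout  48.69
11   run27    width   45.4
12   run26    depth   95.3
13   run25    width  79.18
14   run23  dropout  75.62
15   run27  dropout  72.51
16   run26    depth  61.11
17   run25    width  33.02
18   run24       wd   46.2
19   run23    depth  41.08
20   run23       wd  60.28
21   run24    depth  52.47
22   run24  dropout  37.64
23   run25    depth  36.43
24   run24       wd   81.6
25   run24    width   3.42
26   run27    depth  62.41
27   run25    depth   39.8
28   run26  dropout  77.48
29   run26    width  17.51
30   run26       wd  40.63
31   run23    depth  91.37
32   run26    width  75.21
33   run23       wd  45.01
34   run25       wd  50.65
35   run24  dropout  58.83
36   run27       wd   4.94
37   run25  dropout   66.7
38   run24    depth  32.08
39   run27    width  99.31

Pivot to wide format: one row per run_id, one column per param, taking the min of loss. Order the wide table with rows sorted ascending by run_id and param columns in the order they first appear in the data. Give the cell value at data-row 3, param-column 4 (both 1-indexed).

With rows sorted ascending by run_id, row 3 is run_id=run25. param columns in first-appearance order: dropout, depth, wd, width; column 4 is width.
Long rows with run_id=run25, param=width: min(79.18, 33.02) = 33.02.

33.02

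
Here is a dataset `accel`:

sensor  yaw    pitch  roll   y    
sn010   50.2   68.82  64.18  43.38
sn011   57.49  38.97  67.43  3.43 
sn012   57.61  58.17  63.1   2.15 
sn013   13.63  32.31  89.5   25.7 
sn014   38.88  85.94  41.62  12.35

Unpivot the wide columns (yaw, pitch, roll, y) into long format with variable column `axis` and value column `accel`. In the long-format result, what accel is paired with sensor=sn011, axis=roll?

Unpivoting turns each (sensor, wide-column) pair into one long row.
The wide cell at row sn011, column roll holds 67.43, so the long row (sn011, roll) has accel=67.43.

67.43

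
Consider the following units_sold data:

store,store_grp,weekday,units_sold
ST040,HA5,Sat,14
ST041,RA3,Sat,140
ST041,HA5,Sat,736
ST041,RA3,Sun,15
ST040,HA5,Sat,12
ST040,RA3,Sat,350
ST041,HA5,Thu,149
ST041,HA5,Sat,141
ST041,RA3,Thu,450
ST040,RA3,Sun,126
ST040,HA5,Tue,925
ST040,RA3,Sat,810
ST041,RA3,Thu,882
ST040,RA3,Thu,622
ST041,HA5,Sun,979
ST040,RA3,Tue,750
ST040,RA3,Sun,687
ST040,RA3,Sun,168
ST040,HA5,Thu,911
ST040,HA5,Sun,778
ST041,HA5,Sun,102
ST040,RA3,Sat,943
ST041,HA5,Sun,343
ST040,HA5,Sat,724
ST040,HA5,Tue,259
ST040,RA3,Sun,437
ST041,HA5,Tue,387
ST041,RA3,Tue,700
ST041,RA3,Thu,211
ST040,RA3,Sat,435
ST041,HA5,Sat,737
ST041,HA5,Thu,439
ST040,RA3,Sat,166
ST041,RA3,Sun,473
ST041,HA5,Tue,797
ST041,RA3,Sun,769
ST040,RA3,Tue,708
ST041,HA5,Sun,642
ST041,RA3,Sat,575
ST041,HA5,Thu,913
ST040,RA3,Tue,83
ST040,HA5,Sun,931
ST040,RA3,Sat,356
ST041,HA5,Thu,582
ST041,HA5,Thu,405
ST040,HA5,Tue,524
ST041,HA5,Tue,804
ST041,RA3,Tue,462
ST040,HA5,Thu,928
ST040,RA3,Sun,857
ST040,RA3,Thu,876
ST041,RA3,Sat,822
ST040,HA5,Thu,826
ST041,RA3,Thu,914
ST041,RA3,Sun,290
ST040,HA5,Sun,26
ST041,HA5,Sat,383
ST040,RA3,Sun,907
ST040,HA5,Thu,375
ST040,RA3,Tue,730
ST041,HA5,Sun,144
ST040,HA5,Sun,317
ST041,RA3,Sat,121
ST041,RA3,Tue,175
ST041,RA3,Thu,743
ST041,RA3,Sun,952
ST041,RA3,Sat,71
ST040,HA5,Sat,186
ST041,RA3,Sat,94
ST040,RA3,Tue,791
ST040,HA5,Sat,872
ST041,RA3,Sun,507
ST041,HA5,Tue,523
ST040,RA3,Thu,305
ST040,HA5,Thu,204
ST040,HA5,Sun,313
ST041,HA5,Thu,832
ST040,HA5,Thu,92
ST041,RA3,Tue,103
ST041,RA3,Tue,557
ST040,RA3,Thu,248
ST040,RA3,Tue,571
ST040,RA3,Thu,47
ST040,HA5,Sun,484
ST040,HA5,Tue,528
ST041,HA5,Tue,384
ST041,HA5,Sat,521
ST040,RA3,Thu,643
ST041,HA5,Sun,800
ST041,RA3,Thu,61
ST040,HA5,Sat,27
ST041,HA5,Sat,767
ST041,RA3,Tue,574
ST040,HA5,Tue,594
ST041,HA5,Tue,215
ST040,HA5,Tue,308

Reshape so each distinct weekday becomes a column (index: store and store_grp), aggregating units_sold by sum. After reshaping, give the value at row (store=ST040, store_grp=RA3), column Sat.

Rows with store=ST040, store_grp=RA3 and weekday=Sat: units_sold values are 350, 810, 943, 435, 166, 356.
350 + 810 + 943 + 435 + 166 + 356 = 3060.

3060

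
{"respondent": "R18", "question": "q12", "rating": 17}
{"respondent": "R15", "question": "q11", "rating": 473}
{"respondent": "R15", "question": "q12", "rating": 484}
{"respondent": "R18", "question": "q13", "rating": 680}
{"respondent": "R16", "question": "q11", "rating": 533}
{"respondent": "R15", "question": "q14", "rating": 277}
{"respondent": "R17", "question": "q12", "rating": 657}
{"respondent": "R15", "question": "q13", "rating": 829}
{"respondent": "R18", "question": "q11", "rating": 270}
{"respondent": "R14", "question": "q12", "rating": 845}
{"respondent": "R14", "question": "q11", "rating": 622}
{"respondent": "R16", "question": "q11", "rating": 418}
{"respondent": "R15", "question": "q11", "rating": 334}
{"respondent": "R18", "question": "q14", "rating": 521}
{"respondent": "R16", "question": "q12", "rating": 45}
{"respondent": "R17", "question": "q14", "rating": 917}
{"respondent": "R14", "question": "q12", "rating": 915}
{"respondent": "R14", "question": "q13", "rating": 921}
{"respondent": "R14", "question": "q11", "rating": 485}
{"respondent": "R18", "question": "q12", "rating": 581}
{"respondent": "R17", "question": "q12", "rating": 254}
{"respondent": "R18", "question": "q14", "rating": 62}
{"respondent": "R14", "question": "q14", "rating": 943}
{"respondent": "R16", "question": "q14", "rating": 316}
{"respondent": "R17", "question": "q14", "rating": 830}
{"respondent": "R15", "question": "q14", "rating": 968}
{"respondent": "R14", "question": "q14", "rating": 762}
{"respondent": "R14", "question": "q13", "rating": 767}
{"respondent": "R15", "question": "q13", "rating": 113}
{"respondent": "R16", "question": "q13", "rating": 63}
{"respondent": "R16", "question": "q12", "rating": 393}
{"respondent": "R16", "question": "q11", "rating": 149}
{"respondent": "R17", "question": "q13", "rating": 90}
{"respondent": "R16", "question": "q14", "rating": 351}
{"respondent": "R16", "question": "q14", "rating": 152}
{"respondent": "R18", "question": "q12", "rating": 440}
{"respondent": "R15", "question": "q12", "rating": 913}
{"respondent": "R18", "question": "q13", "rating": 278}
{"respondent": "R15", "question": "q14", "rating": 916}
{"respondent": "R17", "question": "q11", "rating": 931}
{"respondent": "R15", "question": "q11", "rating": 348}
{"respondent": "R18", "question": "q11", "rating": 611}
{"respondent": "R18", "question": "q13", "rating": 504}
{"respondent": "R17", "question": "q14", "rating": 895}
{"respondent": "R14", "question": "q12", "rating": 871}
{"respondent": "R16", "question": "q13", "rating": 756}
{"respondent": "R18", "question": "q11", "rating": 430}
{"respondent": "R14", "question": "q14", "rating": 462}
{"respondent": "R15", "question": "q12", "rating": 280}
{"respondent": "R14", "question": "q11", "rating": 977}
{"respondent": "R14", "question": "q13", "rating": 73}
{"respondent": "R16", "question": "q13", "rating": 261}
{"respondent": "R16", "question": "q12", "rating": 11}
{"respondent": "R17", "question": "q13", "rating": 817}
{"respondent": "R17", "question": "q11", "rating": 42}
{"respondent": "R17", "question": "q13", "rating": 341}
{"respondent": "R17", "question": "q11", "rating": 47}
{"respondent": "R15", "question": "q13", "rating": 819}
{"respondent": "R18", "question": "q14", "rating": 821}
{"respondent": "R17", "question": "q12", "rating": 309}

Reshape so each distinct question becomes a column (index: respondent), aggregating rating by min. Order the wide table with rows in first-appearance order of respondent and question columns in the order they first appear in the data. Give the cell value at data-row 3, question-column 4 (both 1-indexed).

152

With rows in first-appearance order of respondent, row 3 is respondent=R16. question columns in first-appearance order: q12, q11, q13, q14; column 4 is q14.
Long rows with respondent=R16, question=q14: min(316, 351, 152) = 152.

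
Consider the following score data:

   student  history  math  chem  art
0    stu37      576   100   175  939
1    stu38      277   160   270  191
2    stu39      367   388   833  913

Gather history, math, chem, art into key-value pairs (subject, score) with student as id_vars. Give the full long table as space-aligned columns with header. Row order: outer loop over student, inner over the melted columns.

Each (student, column) pair becomes one row: 3 × 4 = 12 rows.
For example, (stu37, history) → score=576.

student  subject  score
stu37    history  576  
stu37    math     100  
stu37    chem     175  
stu37    art      939  
stu38    history  277  
stu38    math     160  
stu38    chem     270  
stu38    art      191  
stu39    history  367  
stu39    math     388  
stu39    chem     833  
stu39    art      913  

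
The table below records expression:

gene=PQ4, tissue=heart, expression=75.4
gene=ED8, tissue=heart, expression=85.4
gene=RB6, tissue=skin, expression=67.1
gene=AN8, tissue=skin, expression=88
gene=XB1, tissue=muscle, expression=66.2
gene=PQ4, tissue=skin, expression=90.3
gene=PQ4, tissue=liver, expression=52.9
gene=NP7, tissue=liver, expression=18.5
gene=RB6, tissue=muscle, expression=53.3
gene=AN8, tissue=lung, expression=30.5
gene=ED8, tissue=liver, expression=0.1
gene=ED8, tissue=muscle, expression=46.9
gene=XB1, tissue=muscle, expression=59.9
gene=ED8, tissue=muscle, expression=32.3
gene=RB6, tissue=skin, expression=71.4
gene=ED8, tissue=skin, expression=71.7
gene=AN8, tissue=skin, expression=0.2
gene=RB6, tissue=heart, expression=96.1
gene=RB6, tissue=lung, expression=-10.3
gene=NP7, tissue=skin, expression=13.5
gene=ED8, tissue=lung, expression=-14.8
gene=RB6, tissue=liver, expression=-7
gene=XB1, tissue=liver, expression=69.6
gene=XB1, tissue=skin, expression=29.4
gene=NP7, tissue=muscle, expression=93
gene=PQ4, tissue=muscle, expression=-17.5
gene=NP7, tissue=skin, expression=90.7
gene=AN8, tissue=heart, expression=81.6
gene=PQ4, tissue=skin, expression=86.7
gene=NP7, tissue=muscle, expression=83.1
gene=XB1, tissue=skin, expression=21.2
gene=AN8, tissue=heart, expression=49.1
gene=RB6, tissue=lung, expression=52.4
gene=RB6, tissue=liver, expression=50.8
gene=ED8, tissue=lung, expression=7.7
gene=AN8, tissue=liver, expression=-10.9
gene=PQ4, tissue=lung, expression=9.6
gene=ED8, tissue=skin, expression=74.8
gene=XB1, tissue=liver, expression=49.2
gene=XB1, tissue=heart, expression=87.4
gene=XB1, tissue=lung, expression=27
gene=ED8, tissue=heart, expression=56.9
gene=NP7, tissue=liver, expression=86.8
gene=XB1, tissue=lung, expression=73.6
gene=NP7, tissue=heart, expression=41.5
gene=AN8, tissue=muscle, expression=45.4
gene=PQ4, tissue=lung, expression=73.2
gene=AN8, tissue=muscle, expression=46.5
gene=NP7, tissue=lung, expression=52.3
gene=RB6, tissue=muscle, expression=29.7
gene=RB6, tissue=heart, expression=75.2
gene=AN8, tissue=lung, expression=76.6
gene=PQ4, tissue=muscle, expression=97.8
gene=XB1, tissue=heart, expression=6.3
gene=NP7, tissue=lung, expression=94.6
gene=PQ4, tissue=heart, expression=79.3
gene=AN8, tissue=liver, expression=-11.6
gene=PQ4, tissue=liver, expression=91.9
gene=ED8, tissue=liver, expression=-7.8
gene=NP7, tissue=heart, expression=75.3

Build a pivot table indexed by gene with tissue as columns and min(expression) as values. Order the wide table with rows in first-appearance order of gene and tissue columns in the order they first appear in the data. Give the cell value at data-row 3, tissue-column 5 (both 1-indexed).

With rows in first-appearance order of gene, row 3 is gene=RB6. tissue columns in first-appearance order: heart, skin, muscle, liver, lung; column 5 is lung.
Long rows with gene=RB6, tissue=lung: min(-10.3, 52.4) = -10.3.

-10.3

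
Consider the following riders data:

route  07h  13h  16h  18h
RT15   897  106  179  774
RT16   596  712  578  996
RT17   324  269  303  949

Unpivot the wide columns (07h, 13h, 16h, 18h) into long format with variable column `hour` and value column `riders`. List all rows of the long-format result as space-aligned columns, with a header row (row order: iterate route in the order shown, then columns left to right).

route  hour  riders
RT15   07h   897   
RT15   13h   106   
RT15   16h   179   
RT15   18h   774   
RT16   07h   596   
RT16   13h   712   
RT16   16h   578   
RT16   18h   996   
RT17   07h   324   
RT17   13h   269   
RT17   16h   303   
RT17   18h   949   

Each (route, column) pair becomes one row: 3 × 4 = 12 rows.
For example, (RT15, 07h) → riders=897.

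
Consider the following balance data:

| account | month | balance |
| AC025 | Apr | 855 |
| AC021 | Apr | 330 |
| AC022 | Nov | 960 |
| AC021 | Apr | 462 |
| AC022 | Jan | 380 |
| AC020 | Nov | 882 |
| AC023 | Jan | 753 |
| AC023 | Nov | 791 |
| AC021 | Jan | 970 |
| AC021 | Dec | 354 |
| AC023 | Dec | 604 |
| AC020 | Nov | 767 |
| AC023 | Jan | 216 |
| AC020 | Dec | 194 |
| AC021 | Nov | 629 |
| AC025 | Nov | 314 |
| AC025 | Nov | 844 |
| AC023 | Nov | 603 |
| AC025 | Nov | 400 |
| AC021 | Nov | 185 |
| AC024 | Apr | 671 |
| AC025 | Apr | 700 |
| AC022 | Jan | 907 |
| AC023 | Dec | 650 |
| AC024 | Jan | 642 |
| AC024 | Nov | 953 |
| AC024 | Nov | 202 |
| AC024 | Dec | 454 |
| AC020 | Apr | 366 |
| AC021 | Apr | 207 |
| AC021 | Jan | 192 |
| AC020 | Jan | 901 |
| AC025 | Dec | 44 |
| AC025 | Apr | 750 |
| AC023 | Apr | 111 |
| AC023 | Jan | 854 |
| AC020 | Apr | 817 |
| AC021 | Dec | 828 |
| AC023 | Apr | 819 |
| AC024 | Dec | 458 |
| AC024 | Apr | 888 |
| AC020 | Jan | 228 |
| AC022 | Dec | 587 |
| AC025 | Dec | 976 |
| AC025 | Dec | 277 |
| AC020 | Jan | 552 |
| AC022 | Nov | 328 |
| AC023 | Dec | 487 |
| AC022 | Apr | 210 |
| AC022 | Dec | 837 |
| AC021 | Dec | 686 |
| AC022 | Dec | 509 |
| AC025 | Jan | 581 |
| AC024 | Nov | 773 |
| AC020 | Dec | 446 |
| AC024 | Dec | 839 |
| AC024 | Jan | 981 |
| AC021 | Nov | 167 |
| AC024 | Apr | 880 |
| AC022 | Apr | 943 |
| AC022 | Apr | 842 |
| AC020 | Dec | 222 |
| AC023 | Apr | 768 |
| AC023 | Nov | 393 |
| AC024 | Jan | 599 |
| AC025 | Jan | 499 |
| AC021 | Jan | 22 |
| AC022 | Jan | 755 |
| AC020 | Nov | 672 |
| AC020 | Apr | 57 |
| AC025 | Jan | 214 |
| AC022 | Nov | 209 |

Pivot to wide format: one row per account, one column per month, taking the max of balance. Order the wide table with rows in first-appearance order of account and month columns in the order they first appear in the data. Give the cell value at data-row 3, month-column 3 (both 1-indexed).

With rows in first-appearance order of account, row 3 is account=AC022. month columns in first-appearance order: Apr, Nov, Jan, Dec; column 3 is Jan.
Long rows with account=AC022, month=Jan: max(380, 907, 755) = 907.

907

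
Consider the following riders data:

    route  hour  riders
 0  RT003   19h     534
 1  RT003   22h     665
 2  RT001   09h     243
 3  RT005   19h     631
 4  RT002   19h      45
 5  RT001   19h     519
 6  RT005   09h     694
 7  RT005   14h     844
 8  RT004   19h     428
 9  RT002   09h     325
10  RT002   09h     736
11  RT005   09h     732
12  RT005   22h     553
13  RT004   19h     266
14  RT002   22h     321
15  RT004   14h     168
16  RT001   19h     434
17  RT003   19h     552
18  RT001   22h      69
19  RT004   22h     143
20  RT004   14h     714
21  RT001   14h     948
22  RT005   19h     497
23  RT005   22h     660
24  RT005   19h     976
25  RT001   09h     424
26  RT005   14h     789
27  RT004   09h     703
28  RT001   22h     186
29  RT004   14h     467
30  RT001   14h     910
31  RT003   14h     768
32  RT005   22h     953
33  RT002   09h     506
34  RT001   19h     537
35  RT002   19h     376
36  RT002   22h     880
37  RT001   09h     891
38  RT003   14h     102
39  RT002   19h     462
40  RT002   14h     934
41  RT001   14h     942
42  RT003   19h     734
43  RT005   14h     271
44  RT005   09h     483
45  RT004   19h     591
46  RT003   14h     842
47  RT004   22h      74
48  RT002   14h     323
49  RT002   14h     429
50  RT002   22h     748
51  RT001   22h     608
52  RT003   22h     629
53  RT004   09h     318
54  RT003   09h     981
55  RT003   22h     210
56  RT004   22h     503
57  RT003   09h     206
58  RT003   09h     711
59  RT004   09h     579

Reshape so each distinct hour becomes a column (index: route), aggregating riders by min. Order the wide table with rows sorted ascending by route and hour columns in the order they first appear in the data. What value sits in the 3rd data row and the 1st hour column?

534

With rows sorted ascending by route, row 3 is route=RT003. hour columns in first-appearance order: 19h, 22h, 09h, 14h; column 1 is 19h.
Long rows with route=RT003, hour=19h: min(534, 552, 734) = 534.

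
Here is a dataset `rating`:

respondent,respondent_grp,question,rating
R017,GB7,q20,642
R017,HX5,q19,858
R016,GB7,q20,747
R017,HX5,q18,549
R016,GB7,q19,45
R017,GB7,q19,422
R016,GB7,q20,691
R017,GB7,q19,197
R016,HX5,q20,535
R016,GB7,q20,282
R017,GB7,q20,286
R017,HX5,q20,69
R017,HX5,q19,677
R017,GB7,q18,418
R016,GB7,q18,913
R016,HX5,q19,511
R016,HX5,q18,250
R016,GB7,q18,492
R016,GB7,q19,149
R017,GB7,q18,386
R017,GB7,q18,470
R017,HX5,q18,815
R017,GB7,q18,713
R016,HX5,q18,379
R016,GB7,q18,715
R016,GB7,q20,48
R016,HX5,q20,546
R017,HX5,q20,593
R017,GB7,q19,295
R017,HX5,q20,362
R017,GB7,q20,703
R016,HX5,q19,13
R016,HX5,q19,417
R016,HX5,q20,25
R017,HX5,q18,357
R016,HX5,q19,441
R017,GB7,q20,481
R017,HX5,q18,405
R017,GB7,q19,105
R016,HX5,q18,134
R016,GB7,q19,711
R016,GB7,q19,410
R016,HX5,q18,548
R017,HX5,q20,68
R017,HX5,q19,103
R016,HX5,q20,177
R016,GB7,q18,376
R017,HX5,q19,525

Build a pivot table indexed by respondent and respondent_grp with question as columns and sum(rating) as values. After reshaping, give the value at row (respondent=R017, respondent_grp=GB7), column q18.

Rows with respondent=R017, respondent_grp=GB7 and question=q18: rating values are 418, 386, 470, 713.
418 + 386 + 470 + 713 = 1987.

1987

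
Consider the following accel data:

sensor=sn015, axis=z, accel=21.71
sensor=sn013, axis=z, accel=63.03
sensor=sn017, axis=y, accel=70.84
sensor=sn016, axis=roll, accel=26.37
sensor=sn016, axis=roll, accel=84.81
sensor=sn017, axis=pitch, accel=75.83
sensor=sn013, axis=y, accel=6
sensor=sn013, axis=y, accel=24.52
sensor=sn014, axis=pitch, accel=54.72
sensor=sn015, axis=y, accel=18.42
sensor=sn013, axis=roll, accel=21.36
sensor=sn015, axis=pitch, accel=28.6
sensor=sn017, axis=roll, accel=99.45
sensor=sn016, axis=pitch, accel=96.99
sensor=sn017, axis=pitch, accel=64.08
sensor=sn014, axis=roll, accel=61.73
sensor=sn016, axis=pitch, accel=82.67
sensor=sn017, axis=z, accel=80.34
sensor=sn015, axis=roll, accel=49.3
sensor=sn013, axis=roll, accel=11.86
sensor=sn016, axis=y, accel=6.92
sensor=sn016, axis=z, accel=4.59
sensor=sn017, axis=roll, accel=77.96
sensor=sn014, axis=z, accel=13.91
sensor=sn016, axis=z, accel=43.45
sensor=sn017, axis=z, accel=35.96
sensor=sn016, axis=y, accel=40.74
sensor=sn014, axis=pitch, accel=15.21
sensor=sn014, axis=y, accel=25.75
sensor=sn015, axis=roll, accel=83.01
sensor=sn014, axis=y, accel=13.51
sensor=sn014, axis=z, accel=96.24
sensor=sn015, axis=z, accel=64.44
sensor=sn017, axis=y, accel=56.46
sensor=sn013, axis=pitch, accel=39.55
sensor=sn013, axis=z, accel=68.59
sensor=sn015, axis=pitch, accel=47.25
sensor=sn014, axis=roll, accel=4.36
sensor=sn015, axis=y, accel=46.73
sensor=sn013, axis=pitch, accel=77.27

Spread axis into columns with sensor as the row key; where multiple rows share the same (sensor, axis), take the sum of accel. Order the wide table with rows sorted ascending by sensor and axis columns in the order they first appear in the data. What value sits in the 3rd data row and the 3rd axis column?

With rows sorted ascending by sensor, row 3 is sensor=sn015. axis columns in first-appearance order: z, y, roll, pitch; column 3 is roll.
Long rows with sensor=sn015, axis=roll: 49.3 + 83.01 = 132.31.

132.31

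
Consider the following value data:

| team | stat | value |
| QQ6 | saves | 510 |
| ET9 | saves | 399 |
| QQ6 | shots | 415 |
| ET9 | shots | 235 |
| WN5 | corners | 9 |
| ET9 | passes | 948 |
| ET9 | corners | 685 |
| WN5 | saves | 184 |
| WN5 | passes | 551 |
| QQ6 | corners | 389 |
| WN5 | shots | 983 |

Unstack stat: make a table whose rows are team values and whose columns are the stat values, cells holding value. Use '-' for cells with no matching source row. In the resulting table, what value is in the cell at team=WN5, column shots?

983

The long row with team=WN5, stat=shots has value=983.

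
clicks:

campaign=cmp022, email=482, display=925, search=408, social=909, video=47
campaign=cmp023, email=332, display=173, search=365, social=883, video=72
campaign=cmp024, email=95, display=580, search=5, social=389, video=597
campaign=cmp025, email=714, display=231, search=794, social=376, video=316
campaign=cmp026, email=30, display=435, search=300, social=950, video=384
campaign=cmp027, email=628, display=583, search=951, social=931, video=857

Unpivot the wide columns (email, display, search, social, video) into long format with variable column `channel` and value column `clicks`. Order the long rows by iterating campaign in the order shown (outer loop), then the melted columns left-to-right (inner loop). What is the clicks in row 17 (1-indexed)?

231

30 rows total (6 × 5). Row 17: index ⌊(17-1)/5⌋ = 3 into campaign → cmp025; (17-1) mod 5 = 1 into the melted columns → display.
So row 17 is (cmp025, display, 231); clicks = 231.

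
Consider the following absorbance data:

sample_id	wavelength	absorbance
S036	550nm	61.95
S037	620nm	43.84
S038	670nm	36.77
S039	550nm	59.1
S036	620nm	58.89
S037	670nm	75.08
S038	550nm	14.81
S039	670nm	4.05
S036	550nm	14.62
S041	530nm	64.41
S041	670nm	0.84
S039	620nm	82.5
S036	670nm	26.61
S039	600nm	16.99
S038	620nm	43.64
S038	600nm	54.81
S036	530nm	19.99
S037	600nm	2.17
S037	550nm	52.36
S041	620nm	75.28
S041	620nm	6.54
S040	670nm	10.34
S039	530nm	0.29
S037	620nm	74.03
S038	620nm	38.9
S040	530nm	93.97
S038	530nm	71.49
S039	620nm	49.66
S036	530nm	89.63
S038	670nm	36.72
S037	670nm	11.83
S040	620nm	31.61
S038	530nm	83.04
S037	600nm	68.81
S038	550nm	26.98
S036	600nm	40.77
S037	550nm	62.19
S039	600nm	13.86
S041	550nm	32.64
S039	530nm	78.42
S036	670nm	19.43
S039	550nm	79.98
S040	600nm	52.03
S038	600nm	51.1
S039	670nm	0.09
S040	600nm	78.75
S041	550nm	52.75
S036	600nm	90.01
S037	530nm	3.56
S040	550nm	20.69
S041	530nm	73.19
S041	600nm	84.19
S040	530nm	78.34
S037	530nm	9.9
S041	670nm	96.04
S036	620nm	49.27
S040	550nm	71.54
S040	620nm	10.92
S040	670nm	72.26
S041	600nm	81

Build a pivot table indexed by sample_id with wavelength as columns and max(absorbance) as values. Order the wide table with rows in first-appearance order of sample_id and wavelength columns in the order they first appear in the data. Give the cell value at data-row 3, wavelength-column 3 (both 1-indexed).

With rows in first-appearance order of sample_id, row 3 is sample_id=S038. wavelength columns in first-appearance order: 550nm, 620nm, 670nm, 530nm, 600nm; column 3 is 670nm.
Long rows with sample_id=S038, wavelength=670nm: max(36.77, 36.72) = 36.77.

36.77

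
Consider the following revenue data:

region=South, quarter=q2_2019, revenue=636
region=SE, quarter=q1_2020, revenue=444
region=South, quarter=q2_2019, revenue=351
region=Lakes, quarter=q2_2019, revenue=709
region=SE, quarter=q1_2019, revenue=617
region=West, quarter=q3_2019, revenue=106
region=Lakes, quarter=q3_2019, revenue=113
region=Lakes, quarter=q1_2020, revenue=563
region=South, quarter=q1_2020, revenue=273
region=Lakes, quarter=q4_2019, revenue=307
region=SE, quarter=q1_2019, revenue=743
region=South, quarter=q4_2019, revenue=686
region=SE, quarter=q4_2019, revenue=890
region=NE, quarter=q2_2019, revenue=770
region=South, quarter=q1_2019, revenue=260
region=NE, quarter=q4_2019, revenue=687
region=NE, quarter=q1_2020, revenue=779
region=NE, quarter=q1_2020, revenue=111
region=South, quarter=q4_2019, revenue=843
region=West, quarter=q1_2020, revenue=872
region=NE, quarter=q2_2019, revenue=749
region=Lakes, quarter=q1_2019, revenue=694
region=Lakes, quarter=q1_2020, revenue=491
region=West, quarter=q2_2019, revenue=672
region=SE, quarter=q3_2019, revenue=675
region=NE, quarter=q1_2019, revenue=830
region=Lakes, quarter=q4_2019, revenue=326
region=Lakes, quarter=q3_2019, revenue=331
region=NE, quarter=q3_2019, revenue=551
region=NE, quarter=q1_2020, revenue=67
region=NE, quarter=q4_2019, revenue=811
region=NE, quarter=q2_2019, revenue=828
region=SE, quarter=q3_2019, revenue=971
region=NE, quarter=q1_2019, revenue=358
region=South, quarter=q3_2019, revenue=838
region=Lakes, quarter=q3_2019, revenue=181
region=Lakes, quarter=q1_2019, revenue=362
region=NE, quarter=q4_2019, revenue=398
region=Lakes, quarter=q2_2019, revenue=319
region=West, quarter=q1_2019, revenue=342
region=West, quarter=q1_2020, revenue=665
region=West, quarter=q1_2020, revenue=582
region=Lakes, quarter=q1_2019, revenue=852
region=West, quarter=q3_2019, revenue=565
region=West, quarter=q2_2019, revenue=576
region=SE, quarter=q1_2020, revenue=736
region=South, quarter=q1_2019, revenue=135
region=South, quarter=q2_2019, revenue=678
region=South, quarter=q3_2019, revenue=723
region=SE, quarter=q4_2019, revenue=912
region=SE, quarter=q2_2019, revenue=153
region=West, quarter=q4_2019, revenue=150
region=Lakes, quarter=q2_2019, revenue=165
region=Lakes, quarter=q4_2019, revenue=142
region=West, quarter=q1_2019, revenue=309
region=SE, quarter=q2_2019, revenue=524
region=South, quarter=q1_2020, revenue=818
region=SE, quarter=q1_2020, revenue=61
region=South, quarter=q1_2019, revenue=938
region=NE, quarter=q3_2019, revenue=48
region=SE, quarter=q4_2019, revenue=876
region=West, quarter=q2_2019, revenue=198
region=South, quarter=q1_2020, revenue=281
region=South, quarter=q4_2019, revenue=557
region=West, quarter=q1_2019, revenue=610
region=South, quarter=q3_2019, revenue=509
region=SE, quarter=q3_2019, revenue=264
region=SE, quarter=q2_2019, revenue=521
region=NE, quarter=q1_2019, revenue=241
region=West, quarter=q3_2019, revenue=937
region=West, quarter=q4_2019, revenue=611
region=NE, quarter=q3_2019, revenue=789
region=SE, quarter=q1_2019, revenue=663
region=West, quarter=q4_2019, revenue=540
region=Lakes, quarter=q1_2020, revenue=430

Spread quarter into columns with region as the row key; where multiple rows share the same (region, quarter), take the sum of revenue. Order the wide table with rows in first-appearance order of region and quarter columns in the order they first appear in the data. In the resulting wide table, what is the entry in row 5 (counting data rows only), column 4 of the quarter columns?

1388

With rows in first-appearance order of region, row 5 is region=NE. quarter columns in first-appearance order: q2_2019, q1_2020, q1_2019, q3_2019, q4_2019; column 4 is q3_2019.
Long rows with region=NE, quarter=q3_2019: 551 + 48 + 789 = 1388.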